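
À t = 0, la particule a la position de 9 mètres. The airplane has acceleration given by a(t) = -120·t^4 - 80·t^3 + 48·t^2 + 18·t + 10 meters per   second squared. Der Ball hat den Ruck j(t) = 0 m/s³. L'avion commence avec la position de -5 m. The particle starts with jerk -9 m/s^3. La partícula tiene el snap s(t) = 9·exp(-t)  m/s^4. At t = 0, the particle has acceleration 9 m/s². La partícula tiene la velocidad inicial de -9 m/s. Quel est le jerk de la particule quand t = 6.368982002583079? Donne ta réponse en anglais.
Starting from snap s(t) = 9·exp(-t), we take 1 antiderivative. Finding the integral of s(t) and using j(0) = -9: j(t) = -9·exp(-t). Using j(t) = -9·exp(-t) and substituting t = 6.368982002583079, we find j = -0.0154251277803628.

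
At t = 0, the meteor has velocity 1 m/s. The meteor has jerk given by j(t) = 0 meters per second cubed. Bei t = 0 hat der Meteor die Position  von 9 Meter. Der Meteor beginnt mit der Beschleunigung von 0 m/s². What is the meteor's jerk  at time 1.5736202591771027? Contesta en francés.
De l'équation du jerk j(t) = 0, nous substituons t = 1.5736202591771027 pour obtenir j = 0.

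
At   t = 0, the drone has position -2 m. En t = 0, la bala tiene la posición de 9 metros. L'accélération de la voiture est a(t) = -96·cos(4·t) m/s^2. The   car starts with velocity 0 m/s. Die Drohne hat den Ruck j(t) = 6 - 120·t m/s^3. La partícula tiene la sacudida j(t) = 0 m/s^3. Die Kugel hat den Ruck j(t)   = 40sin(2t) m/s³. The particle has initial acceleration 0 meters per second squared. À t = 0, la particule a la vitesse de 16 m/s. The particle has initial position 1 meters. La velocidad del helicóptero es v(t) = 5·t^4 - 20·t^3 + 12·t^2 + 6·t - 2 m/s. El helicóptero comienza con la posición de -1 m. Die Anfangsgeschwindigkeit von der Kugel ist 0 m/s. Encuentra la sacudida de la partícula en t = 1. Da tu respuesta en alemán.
Mit j(t) = 0 und Einsetzen von t = 1, finden wir j = 0.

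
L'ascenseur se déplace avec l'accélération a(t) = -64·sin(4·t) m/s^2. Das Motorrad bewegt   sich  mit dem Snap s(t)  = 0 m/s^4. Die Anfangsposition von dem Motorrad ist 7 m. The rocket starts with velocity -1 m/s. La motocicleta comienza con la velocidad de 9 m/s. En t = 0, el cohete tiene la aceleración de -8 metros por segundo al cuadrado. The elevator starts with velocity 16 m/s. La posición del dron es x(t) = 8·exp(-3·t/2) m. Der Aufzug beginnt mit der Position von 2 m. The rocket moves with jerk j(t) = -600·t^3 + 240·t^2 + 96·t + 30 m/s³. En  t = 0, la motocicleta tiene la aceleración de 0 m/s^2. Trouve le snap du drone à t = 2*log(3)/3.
Pour résoudre ceci, nous devons prendre 4 dérivées de notre équation de la position x(t) = 8·exp(-3·t/2). En prenant d/dt de x(t), nous trouvons v(t) = -12·exp(-3·t/2). La dérivée de la vitesse donne l'accélération: a(t) = 18·exp(-3·t/2). La dérivée de l'accélération donne le jerk: j(t) = -27·exp(-3·t/2). En prenant d/dt de j(t), nous trouvons s(t) = 81·exp(-3·t/2)/2. Nous avons le snap s(t) = 81·exp(-3·t/2)/2. En substituant t = 2*log(3)/3: s(2*log(3)/3) = 27/2.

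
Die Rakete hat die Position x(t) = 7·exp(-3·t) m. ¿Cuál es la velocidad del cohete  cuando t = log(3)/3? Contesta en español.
Debemos derivar nuestra ecuación de la posición x(t) = 7·exp(-3·t) 1 vez. La derivada de la posición da la velocidad: v(t) = -21·exp(-3·t). Tenemos la velocidad v(t) = -21·exp(-3·t). Sustituyendo t = log(3)/3: v(log(3)/3) = -7.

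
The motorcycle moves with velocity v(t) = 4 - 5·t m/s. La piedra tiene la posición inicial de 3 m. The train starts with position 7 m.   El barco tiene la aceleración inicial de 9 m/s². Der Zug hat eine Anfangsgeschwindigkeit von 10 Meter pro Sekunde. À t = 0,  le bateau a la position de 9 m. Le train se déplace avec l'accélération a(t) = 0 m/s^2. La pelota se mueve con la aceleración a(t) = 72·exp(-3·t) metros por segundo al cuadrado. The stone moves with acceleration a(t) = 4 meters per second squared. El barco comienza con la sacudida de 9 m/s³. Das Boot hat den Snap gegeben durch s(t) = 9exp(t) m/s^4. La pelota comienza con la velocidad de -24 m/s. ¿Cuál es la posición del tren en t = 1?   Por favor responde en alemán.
Wir müssen unsere Gleichung für die Beschleunigung a(t) = 0 2-mal integrieren. Mit ∫a(t)dt und Anwendung von v(0) = 10, finden wir v(t) = 10. Mit ∫v(t)dt und Anwendung von x(0) = 7, finden wir x(t) = 10·t + 7. Aus der Gleichung für die Position x(t) = 10·t + 7, setzen wir t = 1 ein und erhalten x = 17.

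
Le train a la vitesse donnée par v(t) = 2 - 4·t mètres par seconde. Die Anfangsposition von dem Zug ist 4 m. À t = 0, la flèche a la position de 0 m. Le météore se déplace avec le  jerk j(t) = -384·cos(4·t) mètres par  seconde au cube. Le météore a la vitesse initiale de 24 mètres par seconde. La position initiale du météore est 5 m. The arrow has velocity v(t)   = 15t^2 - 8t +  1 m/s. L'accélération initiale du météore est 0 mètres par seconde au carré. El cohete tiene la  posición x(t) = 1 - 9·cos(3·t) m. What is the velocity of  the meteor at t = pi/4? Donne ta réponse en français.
Nous devons trouver la primitive de notre équation du jerk j(t) = -384·cos(4·t) 2 fois. La primitive du jerk, avec a(0) = 0, donne l'accélération: a(t) = -96·sin(4·t). En prenant ∫a(t)dt et en appliquant v(0) = 24, nous trouvons v(t) = 24·cos(4·t). Nous avons la vitesse v(t) = 24·cos(4·t). En substituant t = pi/4: v(pi/4) = -24.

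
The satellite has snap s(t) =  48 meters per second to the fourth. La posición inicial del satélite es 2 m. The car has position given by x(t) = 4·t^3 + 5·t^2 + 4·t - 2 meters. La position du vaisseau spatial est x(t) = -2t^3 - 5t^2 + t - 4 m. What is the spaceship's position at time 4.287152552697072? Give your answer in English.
Using x(t) = -2·t^3 - 5·t^2 + t - 4 and substituting t = 4.287152552697072, we find x = -249.204190920958.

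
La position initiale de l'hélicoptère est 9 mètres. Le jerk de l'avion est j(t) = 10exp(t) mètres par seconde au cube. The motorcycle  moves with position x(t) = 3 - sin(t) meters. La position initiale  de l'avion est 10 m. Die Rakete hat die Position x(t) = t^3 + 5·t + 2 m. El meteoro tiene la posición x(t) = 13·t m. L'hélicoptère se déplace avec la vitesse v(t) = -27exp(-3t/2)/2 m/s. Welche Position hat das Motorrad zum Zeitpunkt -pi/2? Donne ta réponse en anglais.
Using x(t) = 3 - sin(t) and substituting t = -pi/2, we find x = 4.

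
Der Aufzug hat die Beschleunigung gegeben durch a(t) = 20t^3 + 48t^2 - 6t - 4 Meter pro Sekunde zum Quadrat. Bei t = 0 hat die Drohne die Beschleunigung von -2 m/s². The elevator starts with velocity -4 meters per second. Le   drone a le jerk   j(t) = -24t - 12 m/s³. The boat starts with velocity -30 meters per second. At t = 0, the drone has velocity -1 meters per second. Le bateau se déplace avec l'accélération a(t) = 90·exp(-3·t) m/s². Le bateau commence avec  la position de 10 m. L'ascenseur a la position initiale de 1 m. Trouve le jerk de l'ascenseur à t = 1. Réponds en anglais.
Starting from acceleration a(t) = 20·t^3 + 48·t^2 - 6·t - 4, we take 1 derivative. Taking d/dt of a(t), we find j(t) = 60·t^2 + 96·t - 6. We have jerk j(t) = 60·t^2 + 96·t - 6. Substituting t = 1: j(1) = 150.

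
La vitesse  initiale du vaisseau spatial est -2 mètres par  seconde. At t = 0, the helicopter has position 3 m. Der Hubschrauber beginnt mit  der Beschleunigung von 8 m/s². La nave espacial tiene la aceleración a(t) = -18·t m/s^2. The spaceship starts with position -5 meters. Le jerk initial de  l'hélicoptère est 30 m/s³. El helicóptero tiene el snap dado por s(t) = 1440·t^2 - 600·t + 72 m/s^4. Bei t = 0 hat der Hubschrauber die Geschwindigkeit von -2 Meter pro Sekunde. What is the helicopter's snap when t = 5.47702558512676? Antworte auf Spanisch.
De la ecuación del snap s(t) = 1440·t^2 - 600·t + 72, sustituimos t = 5.47702558512676 para obtener s = 39982.6299835156.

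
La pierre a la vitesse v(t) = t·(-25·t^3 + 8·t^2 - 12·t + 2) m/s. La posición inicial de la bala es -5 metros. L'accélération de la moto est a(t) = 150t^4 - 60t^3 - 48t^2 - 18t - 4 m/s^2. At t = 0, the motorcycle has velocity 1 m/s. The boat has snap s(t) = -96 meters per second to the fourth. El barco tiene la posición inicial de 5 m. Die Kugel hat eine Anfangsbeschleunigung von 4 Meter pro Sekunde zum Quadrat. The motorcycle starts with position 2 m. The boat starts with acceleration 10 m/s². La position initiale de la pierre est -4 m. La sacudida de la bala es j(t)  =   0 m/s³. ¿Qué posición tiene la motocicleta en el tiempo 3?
Para resolver esto, necesitamos tomar 2 antiderivadas de nuestra ecuación de la aceleración a(t) = 150·t^4 - 60·t^3 - 48·t^2 - 18·t - 4. La antiderivada de la aceleración es la velocidad. Usando v(0) = 1, obtenemos v(t) = 30·t^5 - 15·t^4 - 16·t^3 - 9·t^2 - 4·t + 1. La integral de la velocidad, con x(0) = 2, da la posición: x(t) = 5·t^6 - 3·t^5 - 4·t^4 - 3·t^3 - 2·t^2 + t + 2. Tenemos la posición x(t) = 5·t^6 - 3·t^5 - 4·t^4 - 3·t^3 - 2·t^2 + t + 2. Sustituyendo t = 3: x(3) = 2498.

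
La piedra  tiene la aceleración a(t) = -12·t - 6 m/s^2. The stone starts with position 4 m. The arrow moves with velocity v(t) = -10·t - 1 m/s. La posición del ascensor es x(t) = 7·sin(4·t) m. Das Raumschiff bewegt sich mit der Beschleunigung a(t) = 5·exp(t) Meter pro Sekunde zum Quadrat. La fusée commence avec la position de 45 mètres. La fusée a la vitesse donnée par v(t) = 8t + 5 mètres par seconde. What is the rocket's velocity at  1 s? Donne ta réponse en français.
De l'équation de la vitesse v(t) = 8·t + 5, nous substituons t = 1 pour obtenir v = 13.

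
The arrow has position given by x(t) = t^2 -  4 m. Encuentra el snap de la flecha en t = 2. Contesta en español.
Para resolver esto, necesitamos tomar 4 derivadas de nuestra ecuación de la posición x(t) = t^2 - 4. La derivada de la posición da la velocidad: v(t) = 2·t. Tomando d/dt de v(t), encontramos a(t) = 2. La derivada de la aceleración da la sacudida: j(t) = 0. Tomando d/dt de j(t), encontramos s(t) = 0. Usando s(t) = 0 y sustituyendo t = 2, encontramos s = 0.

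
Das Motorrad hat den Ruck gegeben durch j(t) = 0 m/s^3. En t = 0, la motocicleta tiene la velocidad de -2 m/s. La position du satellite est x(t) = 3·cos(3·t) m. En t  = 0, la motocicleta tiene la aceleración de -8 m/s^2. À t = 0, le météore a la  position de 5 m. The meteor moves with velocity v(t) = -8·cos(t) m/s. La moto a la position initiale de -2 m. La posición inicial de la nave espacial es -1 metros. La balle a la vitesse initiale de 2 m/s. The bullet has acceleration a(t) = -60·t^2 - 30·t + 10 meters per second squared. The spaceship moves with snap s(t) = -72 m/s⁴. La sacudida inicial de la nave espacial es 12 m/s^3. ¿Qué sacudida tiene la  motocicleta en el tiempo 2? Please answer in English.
We have jerk j(t) = 0. Substituting t = 2: j(2) = 0.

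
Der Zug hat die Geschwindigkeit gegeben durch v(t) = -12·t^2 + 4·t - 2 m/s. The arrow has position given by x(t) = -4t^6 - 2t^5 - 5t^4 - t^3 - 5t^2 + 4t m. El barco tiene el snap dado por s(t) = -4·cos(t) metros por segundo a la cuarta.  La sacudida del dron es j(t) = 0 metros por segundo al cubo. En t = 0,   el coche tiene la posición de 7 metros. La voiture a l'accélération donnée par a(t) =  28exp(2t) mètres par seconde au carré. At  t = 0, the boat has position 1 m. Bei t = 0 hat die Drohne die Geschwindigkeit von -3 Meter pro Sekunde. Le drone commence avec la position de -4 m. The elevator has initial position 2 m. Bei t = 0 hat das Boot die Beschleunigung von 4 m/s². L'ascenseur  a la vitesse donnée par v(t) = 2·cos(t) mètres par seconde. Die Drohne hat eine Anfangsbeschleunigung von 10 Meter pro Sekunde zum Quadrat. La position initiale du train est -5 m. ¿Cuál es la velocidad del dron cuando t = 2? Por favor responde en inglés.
Starting from jerk j(t) = 0, we take 2 integrals. Taking ∫j(t)dt and applying a(0) = 10, we find a(t) = 10. Finding the antiderivative of a(t) and using v(0) = -3: v(t) = 10·t - 3. We have velocity v(t) = 10·t - 3. Substituting t = 2: v(2) = 17.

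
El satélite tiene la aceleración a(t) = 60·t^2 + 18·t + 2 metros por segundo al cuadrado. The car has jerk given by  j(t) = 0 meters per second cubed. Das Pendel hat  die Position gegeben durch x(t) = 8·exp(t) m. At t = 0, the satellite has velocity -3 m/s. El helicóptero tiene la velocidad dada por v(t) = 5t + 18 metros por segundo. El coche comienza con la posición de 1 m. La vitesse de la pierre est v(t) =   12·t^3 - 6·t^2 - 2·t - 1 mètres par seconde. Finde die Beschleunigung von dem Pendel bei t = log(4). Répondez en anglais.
To solve this, we need to take 2 derivatives of our position equation x(t) = 8·exp(t). Taking d/dt of x(t), we find v(t) = 8·exp(t). The derivative of velocity gives acceleration: a(t) = 8·exp(t). From the given acceleration equation a(t) = 8·exp(t), we substitute t = log(4) to get a = 32.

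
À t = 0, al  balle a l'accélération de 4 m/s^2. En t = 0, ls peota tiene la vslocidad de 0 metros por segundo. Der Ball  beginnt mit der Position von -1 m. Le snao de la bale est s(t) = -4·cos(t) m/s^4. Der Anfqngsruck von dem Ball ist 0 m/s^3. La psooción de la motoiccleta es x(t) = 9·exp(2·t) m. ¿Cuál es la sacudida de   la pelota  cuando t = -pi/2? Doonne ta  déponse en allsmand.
Wir müssen unsere Gleichung für den Snap s(t) = -4·cos(t) 1-mal integrieren. Das Integral von dem Snap, mit j(0) = 0, ergibt den Ruck: j(t) = -4·sin(t). Mit j(t) = -4·sin(t) und Einsetzen von t = -pi/2, finden wir j = 4.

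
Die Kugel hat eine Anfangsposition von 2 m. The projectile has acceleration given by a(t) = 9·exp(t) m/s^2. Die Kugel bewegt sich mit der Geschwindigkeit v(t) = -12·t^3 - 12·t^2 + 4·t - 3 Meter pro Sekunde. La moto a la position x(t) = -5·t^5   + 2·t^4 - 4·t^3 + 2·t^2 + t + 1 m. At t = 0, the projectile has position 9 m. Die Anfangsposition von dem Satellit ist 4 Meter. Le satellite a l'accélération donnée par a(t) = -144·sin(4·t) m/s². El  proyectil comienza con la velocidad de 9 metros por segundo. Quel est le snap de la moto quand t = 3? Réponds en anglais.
To solve this, we need to take 4 derivatives of our position equation x(t) = -5·t^5 + 2·t^4 - 4·t^3 + 2·t^2 + t + 1. Differentiating position, we get velocity: v(t) = -25·t^4 + 8·t^3 - 12·t^2 + 4·t + 1. Taking d/dt of v(t), we find a(t) = -100·t^3 + 24·t^2 - 24·t + 4. Differentiating acceleration, we get jerk: j(t) = -300·t^2 + 48·t - 24. Taking d/dt of j(t), we find s(t) = 48 - 600·t. We have snap s(t) = 48 - 600·t. Substituting t = 3: s(3) = -1752.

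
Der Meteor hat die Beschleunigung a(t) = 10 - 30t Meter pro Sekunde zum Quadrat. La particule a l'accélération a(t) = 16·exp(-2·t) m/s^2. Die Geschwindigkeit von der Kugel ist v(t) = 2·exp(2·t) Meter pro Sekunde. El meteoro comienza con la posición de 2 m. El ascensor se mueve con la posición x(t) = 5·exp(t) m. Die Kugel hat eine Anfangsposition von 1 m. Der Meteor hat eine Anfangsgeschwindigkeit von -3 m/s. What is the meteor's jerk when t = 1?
To solve this, we need to take 1 derivative of our acceleration equation a(t) = 10 - 30·t. Taking d/dt of a(t), we find j(t) = -30. From the given jerk equation j(t) = -30, we substitute t = 1 to get j = -30.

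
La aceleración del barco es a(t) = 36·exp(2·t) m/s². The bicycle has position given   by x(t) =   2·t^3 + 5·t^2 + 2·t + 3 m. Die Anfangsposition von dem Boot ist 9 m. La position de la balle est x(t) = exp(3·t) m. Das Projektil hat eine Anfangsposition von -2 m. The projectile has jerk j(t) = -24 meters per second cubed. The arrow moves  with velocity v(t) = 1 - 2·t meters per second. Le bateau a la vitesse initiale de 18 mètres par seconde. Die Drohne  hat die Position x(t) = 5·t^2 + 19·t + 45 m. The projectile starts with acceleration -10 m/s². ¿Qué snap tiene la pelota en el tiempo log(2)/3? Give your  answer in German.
Ausgehend von der Position x(t) = exp(3·t), nehmen wir 4 Ableitungen. Mit d/dt von x(t) finden wir v(t) = 3·exp(3·t). Durch Ableiten von der Geschwindigkeit erhalten wir die Beschleunigung: a(t) = 9·exp(3·t). Mit d/dt von a(t) finden wir j(t) = 27·exp(3·t). Durch Ableiten von dem Ruck erhalten wir den Snap: s(t) = 81·exp(3·t). Aus der Gleichung für den Snap s(t) = 81·exp(3·t), setzen wir t = log(2)/3 ein und erhalten s = 162.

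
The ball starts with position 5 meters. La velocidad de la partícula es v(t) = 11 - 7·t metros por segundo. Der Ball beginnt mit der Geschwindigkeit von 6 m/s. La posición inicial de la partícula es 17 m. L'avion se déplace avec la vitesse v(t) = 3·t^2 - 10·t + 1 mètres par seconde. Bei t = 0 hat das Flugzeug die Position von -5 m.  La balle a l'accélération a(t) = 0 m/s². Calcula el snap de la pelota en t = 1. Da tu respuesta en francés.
Pour résoudre ceci, nous devons prendre 2 dérivées de notre équation de l'accélération a(t) = 0. En dérivant l'accélération, nous obtenons le jerk: j(t) = 0. En prenant d/dt de j(t), nous trouvons s(t) = 0. En utilisant s(t) = 0 et en substituant t = 1, nous trouvons s = 0.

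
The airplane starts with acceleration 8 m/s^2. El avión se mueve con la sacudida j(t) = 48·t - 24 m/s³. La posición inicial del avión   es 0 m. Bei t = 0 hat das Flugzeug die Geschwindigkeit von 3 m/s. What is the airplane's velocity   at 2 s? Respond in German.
Ausgehend von dem Ruck j(t) = 48·t - 24, nehmen wir 2 Stammfunktionen. Das Integral von dem Ruck, mit a(0) = 8, ergibt die Beschleunigung: a(t) = 24·t^2 - 24·t + 8. Das Integral von der Beschleunigung ist die Geschwindigkeit. Mit v(0) = 3 erhalten wir v(t) = 8·t^3 - 12·t^2 + 8·t + 3. Aus der Gleichung für die Geschwindigkeit v(t) = 8·t^3 - 12·t^2 + 8·t + 3, setzen wir t = 2 ein und erhalten v = 35.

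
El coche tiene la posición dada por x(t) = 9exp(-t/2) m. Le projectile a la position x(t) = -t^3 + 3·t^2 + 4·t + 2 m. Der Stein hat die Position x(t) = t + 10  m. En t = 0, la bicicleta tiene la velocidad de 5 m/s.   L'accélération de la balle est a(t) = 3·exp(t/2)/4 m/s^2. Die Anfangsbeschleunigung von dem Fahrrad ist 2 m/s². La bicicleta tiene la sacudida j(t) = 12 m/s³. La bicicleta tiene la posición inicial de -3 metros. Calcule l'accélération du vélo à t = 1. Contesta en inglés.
We need to integrate our jerk equation j(t) = 12 1 time. The integral of jerk, with a(0) = 2, gives acceleration: a(t) = 12·t + 2. We have acceleration a(t) = 12·t + 2. Substituting t = 1: a(1) = 14.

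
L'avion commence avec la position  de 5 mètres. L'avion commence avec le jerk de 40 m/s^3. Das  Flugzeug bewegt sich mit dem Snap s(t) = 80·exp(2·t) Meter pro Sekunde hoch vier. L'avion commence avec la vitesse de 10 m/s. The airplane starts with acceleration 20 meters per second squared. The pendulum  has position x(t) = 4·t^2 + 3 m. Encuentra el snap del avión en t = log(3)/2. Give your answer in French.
Nous avons le snap s(t) = 80·exp(2·t). En substituant t = log(3)/2: s(log(3)/2) = 240.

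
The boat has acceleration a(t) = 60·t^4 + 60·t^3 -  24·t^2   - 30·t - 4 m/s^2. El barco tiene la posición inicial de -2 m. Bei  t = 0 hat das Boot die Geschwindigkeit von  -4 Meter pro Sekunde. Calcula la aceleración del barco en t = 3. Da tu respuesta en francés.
Nous avons l'accélération a(t) = 60·t^4 + 60·t^3 - 24·t^2 - 30·t - 4. En substituant t = 3: a(3) = 6170.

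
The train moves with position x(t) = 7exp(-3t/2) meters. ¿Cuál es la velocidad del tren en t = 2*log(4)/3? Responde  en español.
Partiendo de la posición x(t) = 7·exp(-3·t/2), tomamos 1 derivada. Tomando d/dt de x(t), encontramos v(t) = -21·exp(-3·t/2)/2. Tenemos la velocidad v(t) = -21·exp(-3·t/2)/2. Sustituyendo t = 2*log(4)/3: v(2*log(4)/3) = -21/8.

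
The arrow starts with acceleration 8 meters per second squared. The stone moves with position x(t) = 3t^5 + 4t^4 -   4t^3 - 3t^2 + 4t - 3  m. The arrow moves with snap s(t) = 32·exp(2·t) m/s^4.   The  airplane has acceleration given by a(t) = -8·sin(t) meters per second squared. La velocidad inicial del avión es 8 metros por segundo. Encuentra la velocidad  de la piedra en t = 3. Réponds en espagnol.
Debemos derivar nuestra ecuación de la posición x(t) = 3·t^5 + 4·t^4 - 4·t^3 - 3·t^2 + 4·t - 3 1 vez. Tomando d/dt de x(t), encontramos v(t) = 15·t^4 + 16·t^3 - 12·t^2 - 6·t + 4. De la ecuación de la velocidad v(t) = 15·t^4 + 16·t^3 - 12·t^2 - 6·t + 4, sustituimos t = 3 para obtener v = 1525.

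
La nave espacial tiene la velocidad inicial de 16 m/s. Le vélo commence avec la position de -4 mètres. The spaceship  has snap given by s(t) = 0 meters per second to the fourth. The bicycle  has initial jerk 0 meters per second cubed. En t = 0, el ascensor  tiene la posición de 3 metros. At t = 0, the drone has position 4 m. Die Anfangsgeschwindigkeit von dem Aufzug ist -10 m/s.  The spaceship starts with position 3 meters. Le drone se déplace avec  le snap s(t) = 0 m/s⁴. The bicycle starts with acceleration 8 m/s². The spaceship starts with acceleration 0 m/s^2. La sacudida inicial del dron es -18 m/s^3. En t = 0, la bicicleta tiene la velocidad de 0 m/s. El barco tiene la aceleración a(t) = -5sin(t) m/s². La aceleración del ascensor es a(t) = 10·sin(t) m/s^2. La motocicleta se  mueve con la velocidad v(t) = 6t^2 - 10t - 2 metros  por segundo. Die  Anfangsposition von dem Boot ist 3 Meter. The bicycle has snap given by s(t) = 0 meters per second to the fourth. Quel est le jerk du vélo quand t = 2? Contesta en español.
Debemos encontrar la integral de nuestra ecuación del snap s(t) = 0 1 vez. Tomando ∫s(t)dt y aplicando j(0) = 0, encontramos j(t) = 0. Usando j(t) = 0 y sustituyendo t = 2, encontramos j = 0.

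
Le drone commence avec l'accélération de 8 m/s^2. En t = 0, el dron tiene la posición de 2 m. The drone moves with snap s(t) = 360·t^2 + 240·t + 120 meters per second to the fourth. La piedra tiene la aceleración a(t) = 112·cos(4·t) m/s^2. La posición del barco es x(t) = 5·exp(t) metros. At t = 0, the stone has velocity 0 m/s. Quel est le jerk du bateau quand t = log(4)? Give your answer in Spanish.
Para resolver esto, necesitamos tomar 3 derivadas de nuestra ecuación de la posición x(t) = 5·exp(t). Tomando d/dt de x(t), encontramos v(t) = 5·exp(t). La derivada de la velocidad da la aceleración: a(t) = 5·exp(t). Derivando la aceleración, obtenemos la sacudida: j(t) = 5·exp(t). De la ecuación de la sacudida j(t) = 5·exp(t), sustituimos t = log(4) para obtener j = 20.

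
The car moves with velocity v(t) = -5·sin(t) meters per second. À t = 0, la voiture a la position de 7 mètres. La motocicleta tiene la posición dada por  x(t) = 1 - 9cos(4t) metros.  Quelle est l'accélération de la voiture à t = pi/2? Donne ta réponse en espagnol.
Partiendo de la velocidad v(t) = -5·sin(t), tomamos 1 derivada. Tomando d/dt de v(t), encontramos a(t) = -5·cos(t). Tenemos la aceleración a(t) = -5·cos(t). Sustituyendo t = pi/2: a(pi/2) = 0.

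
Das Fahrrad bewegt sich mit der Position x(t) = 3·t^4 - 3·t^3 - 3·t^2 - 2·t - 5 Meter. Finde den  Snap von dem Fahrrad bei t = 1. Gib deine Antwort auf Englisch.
We must differentiate our position equation x(t) = 3·t^4 - 3·t^3 - 3·t^2 - 2·t - 5 4 times. The derivative of position gives velocity: v(t) = 12·t^3 - 9·t^2 - 6·t - 2. The derivative of velocity gives acceleration: a(t) = 36·t^2 - 18·t - 6. The derivative of acceleration gives jerk: j(t) = 72·t - 18. Taking d/dt of j(t), we find s(t) = 72. We have snap s(t) = 72. Substituting t = 1: s(1) = 72.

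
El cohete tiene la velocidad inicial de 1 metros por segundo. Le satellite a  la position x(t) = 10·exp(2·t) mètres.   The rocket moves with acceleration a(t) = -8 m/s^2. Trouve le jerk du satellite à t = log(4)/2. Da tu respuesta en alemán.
Ausgehend von der Position x(t) = 10·exp(2·t), nehmen wir 3 Ableitungen. Durch Ableiten von der Position erhalten wir die Geschwindigkeit: v(t) = 20·exp(2·t). Mit d/dt von v(t) finden wir a(t) = 40·exp(2·t). Mit d/dt von a(t) finden wir j(t) = 80·exp(2·t). Aus der Gleichung für den Ruck j(t) = 80·exp(2·t), setzen wir t = log(4)/2 ein und erhalten j = 320.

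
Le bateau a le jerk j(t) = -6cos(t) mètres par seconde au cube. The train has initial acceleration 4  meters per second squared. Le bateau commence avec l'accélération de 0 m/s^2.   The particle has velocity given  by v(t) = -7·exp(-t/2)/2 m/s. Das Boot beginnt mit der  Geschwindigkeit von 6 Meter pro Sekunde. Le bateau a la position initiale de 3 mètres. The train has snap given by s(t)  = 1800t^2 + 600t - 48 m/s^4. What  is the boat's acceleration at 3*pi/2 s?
Starting from jerk j(t) = -6·cos(t), we take 1 antiderivative. The integral of jerk is acceleration. Using a(0) = 0, we get a(t) = -6·sin(t). We have acceleration a(t) = -6·sin(t). Substituting t = 3*pi/2: a(3*pi/2) = 6.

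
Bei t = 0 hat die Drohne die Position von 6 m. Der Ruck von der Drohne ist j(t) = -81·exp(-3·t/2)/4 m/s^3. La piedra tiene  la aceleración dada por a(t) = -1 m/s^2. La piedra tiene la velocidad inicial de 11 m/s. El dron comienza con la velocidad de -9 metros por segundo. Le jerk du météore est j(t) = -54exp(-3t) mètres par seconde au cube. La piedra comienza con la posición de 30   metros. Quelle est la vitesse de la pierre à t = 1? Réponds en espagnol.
Necesitamos integrar nuestra ecuación de la aceleración a(t) = -1 1 vez. Tomando ∫a(t)dt y aplicando v(0) = 11, encontramos v(t) = 11 - t. Usando v(t) = 11 - t y sustituyendo t = 1, encontramos v = 10.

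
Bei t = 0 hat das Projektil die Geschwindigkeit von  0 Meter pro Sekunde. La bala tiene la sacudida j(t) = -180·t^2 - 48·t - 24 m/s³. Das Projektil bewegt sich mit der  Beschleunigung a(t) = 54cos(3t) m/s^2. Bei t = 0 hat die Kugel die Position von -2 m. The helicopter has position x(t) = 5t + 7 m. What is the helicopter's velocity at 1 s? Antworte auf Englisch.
To solve this, we need to take 1 derivative of our position equation x(t) = 5·t + 7. The derivative of position gives velocity: v(t) = 5. From the given velocity equation v(t) = 5, we substitute t = 1 to get v = 5.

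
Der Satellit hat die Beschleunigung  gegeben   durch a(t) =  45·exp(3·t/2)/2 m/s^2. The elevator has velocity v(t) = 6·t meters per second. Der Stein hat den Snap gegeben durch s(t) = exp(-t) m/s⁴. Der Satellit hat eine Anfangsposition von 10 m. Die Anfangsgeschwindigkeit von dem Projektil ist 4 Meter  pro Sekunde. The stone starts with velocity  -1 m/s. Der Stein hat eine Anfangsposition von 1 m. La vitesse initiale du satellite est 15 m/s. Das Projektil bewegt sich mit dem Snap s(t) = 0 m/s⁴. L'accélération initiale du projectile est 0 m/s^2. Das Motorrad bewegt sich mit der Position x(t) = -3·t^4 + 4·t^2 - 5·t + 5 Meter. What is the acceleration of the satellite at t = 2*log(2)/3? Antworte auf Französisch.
En utilisant a(t) = 45·exp(3·t/2)/2 et en substituant t = 2*log(2)/3, nous trouvons a = 45.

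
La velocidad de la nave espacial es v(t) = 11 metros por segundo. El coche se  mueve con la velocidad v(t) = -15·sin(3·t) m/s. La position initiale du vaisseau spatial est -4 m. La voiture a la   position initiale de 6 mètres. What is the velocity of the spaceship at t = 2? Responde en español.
De la ecuación de la velocidad v(t) = 11, sustituimos t = 2 para obtener v = 11.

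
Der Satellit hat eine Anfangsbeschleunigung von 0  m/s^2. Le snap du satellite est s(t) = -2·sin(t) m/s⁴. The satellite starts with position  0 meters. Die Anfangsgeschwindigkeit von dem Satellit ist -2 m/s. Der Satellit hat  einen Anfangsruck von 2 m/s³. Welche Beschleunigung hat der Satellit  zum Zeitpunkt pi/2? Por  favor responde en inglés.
We must find the antiderivative of our snap equation s(t) = -2·sin(t) 2 times. Finding the integral of s(t) and using j(0) = 2: j(t) = 2·cos(t). Taking ∫j(t)dt and applying a(0) = 0, we find a(t) = 2·sin(t). Using a(t) = 2·sin(t) and substituting t = pi/2, we find a = 2.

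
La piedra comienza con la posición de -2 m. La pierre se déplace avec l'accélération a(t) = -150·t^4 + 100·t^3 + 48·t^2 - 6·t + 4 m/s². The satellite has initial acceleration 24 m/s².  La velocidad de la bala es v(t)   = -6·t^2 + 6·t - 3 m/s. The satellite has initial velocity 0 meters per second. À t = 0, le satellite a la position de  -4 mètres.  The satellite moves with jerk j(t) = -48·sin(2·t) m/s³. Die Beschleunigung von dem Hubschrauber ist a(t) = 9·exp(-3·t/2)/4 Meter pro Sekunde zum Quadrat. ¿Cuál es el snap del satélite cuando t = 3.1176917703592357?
Partiendo de la sacudida j(t) = -48·sin(2·t), tomamos 1 derivada. Tomando d/dt de j(t), encontramos s(t) = -96·cos(2·t). Tenemos el snap s(t) = -96·cos(2·t). Sustituyendo t = 3.1176917703592357: s(3.1176917703592357) = -95.8903404573850.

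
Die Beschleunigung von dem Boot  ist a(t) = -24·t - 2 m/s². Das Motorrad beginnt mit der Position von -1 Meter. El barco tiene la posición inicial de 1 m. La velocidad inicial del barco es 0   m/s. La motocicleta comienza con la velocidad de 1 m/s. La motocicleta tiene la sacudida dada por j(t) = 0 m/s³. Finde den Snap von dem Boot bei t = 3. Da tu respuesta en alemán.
Um dies zu lösen, müssen wir 2 Ableitungen unserer Gleichung für die Beschleunigung a(t) = -24·t - 2 nehmen. Mit d/dt von a(t) finden wir j(t) = -24. Durch Ableiten von dem Ruck erhalten wir den Snap: s(t) = 0. Aus der Gleichung für den Snap s(t) = 0, setzen wir t = 3 ein und erhalten s = 0.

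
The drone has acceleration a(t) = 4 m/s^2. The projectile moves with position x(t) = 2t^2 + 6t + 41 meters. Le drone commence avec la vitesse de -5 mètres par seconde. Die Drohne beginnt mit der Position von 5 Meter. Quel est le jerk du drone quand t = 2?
Pour résoudre ceci, nous devons prendre 1 dérivée de notre équation de l'accélération a(t) = 4. En dérivant l'accélération, nous obtenons le jerk: j(t) = 0. Nous avons le jerk j(t) = 0. En substituant t = 2: j(2) = 0.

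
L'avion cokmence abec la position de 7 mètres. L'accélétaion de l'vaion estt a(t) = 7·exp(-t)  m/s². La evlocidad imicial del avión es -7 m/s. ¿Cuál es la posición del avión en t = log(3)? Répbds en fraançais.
Nous devons intégrer notre équation de l'accélération a(t) = 7·exp(-t) 2 fois. En intégrant l'accélération et en utilisant la condition initiale v(0) = -7, nous obtenons v(t) = -7·exp(-t). La primitive de la vitesse, avec x(0) = 7, donne la position: x(t) = 7·exp(-t). En utilisant x(t) = 7·exp(-t) et en substituant t = log(3), nous trouvons x = 7/3.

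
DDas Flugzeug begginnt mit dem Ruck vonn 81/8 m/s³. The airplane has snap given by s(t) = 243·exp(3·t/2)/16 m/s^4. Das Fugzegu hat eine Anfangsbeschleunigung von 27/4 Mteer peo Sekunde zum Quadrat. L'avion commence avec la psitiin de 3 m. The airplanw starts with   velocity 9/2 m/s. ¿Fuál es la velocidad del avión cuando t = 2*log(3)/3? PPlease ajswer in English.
To solve this, we need to take 3 integrals of our snap equation s(t) = 243·exp(3·t/2)/16. Taking ∫s(t)dt and applying j(0) = 81/8, we find j(t) = 81·exp(3·t/2)/8. Taking ∫j(t)dt and applying a(0) = 27/4, we find a(t) = 27·exp(3·t/2)/4. The antiderivative of acceleration, with v(0) = 9/2, gives velocity: v(t) = 9·exp(3·t/2)/2. Using v(t) = 9·exp(3·t/2)/2 and substituting t = 2*log(3)/3, we find v = 27/2.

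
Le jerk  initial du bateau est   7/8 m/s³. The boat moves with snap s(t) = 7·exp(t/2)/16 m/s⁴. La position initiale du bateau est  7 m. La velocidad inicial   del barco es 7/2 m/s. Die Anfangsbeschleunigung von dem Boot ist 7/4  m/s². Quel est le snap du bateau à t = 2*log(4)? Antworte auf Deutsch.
Wir haben den Snap s(t) = 7·exp(t/2)/16. Durch Einsetzen von t = 2*log(4): s(2*log(4)) = 7/4.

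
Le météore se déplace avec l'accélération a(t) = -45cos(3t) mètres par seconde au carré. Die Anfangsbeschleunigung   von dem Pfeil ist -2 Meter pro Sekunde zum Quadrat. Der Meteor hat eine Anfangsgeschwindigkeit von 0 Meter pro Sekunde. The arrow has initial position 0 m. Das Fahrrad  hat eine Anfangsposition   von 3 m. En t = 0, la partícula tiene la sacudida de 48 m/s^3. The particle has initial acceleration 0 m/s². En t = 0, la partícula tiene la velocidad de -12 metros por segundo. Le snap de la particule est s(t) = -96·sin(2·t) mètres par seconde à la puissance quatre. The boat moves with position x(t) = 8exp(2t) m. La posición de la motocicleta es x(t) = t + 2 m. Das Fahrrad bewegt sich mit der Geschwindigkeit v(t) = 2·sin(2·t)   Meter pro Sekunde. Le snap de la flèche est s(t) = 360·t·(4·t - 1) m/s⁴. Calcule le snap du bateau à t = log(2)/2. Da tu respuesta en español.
Para resolver esto, necesitamos tomar 4 derivadas de nuestra ecuación de la posición x(t) = 8·exp(2·t). La derivada de la posición da la velocidad: v(t) = 16·exp(2·t). La derivada de la velocidad da la aceleración: a(t) = 32·exp(2·t). La derivada de la aceleración da la sacudida: j(t) = 64·exp(2·t). Tomando d/dt de j(t), encontramos s(t) = 128·exp(2·t). Usando s(t) = 128·exp(2·t) y sustituyendo t = log(2)/2, encontramos s = 256.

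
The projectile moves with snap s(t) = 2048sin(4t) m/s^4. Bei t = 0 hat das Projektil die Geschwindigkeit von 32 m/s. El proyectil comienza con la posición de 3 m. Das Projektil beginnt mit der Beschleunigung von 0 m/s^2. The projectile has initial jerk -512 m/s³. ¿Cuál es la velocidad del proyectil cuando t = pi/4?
Debemos encontrar la integral de nuestra ecuación del snap s(t) = 2048·sin(4·t) 3 veces. La antiderivada del snap, con j(0) = -512, da la sacudida: j(t) = -512·cos(4·t). La integral de la sacudida es la aceleración. Usando a(0) = 0, obtenemos a(t) = -128·sin(4·t). Integrando la aceleración y usando la condición inicial v(0) = 32, obtenemos v(t) = 32·cos(4·t). De la ecuación de la velocidad v(t) = 32·cos(4·t), sustituimos t = pi/4 para obtener v = -32.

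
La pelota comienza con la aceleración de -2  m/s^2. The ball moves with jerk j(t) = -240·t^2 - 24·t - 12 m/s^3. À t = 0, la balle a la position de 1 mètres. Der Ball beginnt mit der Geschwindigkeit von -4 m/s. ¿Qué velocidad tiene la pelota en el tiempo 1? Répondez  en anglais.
We must find the integral of our jerk equation j(t) = -240·t^2 - 24·t - 12 2 times. Taking ∫j(t)dt and applying a(0) = -2, we find a(t) = -80·t^3 - 12·t^2 - 12·t - 2. The integral of acceleration, with v(0) = -4, gives velocity: v(t) = -20·t^4 - 4·t^3 - 6·t^2 - 2·t - 4. From the given velocity equation v(t) = -20·t^4 - 4·t^3 - 6·t^2 - 2·t - 4, we substitute t = 1 to get v = -36.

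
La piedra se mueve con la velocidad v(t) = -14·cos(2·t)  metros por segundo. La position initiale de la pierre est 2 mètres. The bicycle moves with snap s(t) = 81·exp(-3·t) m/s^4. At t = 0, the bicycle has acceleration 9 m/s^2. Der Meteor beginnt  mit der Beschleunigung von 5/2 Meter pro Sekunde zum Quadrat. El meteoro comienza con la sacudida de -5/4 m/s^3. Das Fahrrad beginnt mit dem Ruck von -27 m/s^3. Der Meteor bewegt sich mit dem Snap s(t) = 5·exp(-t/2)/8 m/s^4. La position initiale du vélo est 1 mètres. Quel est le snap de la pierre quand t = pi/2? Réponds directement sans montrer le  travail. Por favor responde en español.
El snap en t = pi/2 es s = 0.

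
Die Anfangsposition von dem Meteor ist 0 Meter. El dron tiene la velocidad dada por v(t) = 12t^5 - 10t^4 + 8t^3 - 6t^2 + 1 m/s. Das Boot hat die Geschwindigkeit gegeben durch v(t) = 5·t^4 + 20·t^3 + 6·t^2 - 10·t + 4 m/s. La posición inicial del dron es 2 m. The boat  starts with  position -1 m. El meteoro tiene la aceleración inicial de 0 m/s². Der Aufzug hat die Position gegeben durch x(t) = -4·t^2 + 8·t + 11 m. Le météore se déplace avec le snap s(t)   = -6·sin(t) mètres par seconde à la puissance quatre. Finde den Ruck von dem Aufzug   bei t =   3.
Um dies zu lösen, müssen wir 3 Ableitungen unserer Gleichung für die Position x(t) = -4·t^2 + 8·t + 11 nehmen. Mit d/dt von x(t) finden wir v(t) = 8 - 8·t. Mit d/dt von v(t) finden wir a(t) = -8. Mit d/dt von a(t) finden wir j(t) = 0. Wir haben den Ruck j(t) = 0. Durch Einsetzen von t = 3: j(3) = 0.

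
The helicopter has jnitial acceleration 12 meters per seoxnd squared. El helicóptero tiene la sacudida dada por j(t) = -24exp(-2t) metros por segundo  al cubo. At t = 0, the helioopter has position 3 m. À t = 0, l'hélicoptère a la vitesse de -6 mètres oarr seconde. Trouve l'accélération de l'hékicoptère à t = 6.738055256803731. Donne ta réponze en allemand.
Wir müssen unsere Gleichung für den Ruck j(t) = -24·exp(-2·t) 1-mal integrieren. Mit ∫j(t)dt und Anwendung von a(0) = 12, finden wir a(t) = 12·exp(-2·t). Aus der Gleichung für die Beschleunigung a(t) = 12·exp(-2·t), setzen wir t = 6.738055256803731 ein und erhalten a = 0.0000168492592455704.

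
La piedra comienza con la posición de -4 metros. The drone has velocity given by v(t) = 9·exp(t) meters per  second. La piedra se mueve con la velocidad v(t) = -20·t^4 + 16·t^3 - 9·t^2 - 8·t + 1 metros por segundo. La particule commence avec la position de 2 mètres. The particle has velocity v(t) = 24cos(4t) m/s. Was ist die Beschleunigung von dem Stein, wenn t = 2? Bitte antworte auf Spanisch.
Debemos derivar nuestra ecuación de la velocidad v(t) = -20·t^4 + 16·t^3 - 9·t^2 - 8·t + 1 1 vez. Tomando d/dt de v(t), encontramos a(t) = -80·t^3 + 48·t^2 - 18·t - 8. Tenemos la aceleración a(t) = -80·t^3 + 48·t^2 - 18·t - 8. Sustituyendo t = 2: a(2) = -492.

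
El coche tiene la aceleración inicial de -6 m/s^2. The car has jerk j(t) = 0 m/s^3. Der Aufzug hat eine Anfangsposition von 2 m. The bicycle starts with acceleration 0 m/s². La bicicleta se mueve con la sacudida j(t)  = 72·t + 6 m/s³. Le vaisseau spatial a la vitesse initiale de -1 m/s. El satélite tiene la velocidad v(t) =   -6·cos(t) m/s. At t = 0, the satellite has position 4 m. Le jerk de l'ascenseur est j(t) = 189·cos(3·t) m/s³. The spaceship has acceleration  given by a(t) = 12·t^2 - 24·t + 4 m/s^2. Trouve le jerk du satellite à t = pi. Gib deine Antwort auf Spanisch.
Partiendo de la velocidad v(t) = -6·cos(t), tomamos 2 derivadas. La derivada de la velocidad da la aceleración: a(t) = 6·sin(t). Derivando la aceleración, obtenemos la sacudida: j(t) = 6·cos(t). Usando j(t) = 6·cos(t) y sustituyendo t = pi, encontramos j = -6.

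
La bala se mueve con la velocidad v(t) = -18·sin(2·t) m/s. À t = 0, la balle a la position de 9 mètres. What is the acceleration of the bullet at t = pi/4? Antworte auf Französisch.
Pour résoudre ceci, nous devons prendre 1 dérivée de notre équation de la vitesse v(t) = -18·sin(2·t). En dérivant la vitesse, nous obtenons l'accélération: a(t) = -36·cos(2·t). De l'équation de l'accélération a(t) = -36·cos(2·t), nous substituons t = pi/4 pour obtenir a = 0.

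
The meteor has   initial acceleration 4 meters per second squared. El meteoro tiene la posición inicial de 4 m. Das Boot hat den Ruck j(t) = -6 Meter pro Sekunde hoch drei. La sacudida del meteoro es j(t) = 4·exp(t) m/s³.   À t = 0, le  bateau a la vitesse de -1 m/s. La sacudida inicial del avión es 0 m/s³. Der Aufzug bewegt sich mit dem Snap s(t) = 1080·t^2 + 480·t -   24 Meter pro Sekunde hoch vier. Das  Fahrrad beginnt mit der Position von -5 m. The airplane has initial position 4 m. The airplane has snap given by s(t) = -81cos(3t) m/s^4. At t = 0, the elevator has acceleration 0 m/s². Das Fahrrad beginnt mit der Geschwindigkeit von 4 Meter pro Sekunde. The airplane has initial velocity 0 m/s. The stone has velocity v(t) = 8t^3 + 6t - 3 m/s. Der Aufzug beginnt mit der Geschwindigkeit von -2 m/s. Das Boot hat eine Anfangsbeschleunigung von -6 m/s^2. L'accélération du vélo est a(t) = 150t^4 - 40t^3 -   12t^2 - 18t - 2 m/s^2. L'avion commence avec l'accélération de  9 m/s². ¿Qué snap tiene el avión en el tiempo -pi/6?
Tenemos el snap s(t) = -81·cos(3·t). Sustituyendo t = -pi/6: s(-pi/6) = 0.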